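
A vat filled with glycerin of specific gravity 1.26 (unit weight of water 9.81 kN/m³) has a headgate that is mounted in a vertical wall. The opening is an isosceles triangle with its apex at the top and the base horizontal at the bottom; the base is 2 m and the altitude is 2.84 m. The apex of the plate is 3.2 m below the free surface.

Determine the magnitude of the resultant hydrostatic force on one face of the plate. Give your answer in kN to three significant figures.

γ = 1.26 × 9.81 = 12.3606 kN/m³.
With the apex up, the centroid sits 2h/3 = 2 × 2.84/3 = 1.89333 m below the apex, so the centroid depth is h_c = 3.2 + 1.89333 = 5.09333 m.
A = ½ × 2 × 2.84 = 2.84 m².
Resultant F = γ·h_c·A = 12.3606 × 5.09333 × 2.84 = 178.797 kN.

F ≈ 179 kN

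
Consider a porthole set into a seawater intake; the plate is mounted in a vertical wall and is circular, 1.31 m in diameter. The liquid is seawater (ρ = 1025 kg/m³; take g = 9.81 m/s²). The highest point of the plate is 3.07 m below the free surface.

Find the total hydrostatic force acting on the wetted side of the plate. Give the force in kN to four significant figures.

F ≈ 50.48 kN

γ = ρg = 1025 × 9.81 / 1000 = 10.05525 kN/m³.
The centroid is at the centre, 0.655 m below the top of the plate, so the centroid depth is h_c = 3.07 + 0.655 = 3.725 m.
A = π(0.655)² = 1.34782 m².
Resultant F = γ·h_c·A = 10.05525 × 3.725 × 1.34782 = 50.4837 kN.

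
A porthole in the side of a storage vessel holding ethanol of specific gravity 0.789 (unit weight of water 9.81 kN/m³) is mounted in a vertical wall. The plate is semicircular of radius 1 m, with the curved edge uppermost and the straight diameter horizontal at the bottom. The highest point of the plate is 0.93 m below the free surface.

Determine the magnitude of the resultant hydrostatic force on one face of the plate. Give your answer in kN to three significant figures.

γ = 0.789 × 9.81 = 7.74009 kN/m³.
The centroid lies 4r/(3π) = 0.424413 m above the diameter, so r − 4r/(3π) = 1 − 0.424413 = 0.575587 m below the topmost point, so the centroid depth is h_c = 0.93 + 0.575587 = 1.50559 m.
A = πr²/2 = π × 1²/2 = 1.5708 m².
Resultant F = γ·h_c·A = 7.74009 × 1.50559 × 1.5708 = 18.3052 kN.

F ≈ 18.3 kN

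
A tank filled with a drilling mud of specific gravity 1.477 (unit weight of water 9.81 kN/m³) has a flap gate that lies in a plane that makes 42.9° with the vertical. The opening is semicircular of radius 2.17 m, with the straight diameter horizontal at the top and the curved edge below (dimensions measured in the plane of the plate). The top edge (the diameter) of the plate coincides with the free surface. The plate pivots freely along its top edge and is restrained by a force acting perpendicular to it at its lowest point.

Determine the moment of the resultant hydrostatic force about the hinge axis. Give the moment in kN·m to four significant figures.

γ = 1.477 × 9.81 = 14.48937 kN/m³.
The plate makes 42.9° with the vertical, i.e. θ = 90° − 42.9° = 47.1° to the horizontal. Measuring y along the incline from the free-surface line, vertical depth h = y·sinθ with sinθ = 0.732543.
The centroid of a semicircle lies 4r/(3π) = 0.920977 m from the diameter, here below the top edge, so y_c = 0.920977 m and h_c = 0.920977 × 0.732543 = 0.674655 m.
A = πr²/2 = π × 2.17²/2 = 7.39672 m².
Resultant F = γ·h_c·A = 14.48937 × 0.674655 × 7.39672 = 72.3053 kN.
I_c = (π/8 − 8/(9π))·r⁴ = 0.109757 × 2.17⁴ = 2.43372 m⁴.
Centre of pressure: y_p = y_c + I_c/(y_c·A) = 0.920977 + 2.43372/(0.920977 × 7.39672) = 0.920977 + 0.357259 = 1.27824 m along the plane.
The resultant acts 0.920977 + 0.357259 = 1.27824 m (along the plate) below the hinge at the top edge, so the moment about the hinge is M = F × 1.27824 = 72.3053 × 1.27824 = 92.4235 kN·m.

M ≈ 92.42 kN·m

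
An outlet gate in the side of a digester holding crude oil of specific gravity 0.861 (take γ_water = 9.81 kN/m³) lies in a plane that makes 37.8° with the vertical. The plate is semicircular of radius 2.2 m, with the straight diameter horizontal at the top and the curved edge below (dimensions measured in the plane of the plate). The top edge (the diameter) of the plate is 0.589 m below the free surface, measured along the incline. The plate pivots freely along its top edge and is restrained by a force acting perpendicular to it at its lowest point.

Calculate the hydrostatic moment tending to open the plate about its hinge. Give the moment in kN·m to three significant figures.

γ = 0.861 × 9.81 = 8.44641 kN/m³.
The plate makes 37.8° with the vertical, i.e. θ = 90° − 37.8° = 52.2° to the horizontal. Measuring y along the incline from the free-surface line, vertical depth h = y·sinθ with sinθ = 0.790155.
The centroid of a semicircle lies 4r/(3π) = 0.933709 m from the diameter, here below the top edge, so y_c = 0.589 + 0.933709 = 1.52271 m and h_c = 1.52271 × 0.790155 = 1.20318 m.
A = πr²/2 = π × 2.2²/2 = 7.60265 m².
Resultant F = γ·h_c·A = 8.44641 × 1.20318 × 7.60265 = 77.2623 kN.
I_c = (π/8 − 8/(9π))·r⁴ = 0.109757 × 2.2⁴ = 2.57112 m⁴.
Centre of pressure: y_p = y_c + I_c/(y_c·A) = 1.52271 + 2.57112/(1.52271 × 7.60265) = 1.52271 + 0.222096 = 1.74481 m along the plane.
The resultant acts 0.933709 + 0.222096 = 1.1558 m (along the plate) below the hinge at the top edge, so the moment about the hinge is M = F × 1.1558 = 77.2623 × 1.1558 = 89.2998 kN·m.

M ≈ 89.3 kN·m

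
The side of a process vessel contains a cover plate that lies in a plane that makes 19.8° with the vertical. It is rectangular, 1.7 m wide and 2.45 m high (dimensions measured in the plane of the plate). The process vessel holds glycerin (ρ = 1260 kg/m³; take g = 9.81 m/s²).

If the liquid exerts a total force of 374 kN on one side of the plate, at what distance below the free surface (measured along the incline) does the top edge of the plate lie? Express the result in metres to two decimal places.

y_top ≈ 6.50 m

γ = ρg = 1260 × 9.81 / 1000 = 12.3606 kN/m³.
A = 1.7 × 2.45 = 4.165 m².
From F = γ·h_c·A, the centroid depth is h_c = 374/(12.3606 × 4.165) = 7.26469 m.
The plate makes 19.8° with the vertical, i.e. θ = 90° − 19.8° = 70.2° to the horizontal. Measuring y along the incline from the free-surface line, vertical depth h = y·sinθ with sinθ = 0.940881.
Along the incline, y_c = h_c/sinθ = 7.26469/0.940881 = 7.72116 m.
The centroid lies 2.45/2 = 1.225 m below the top edge, so the top edge sits at y_top = 7.72116 − 1.225 = 6.49616 m along the incline.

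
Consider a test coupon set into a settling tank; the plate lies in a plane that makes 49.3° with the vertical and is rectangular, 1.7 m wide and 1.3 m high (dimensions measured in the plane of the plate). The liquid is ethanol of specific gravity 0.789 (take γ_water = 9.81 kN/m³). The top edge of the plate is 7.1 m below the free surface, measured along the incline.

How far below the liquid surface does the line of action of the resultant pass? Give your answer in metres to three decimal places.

h_p = 5.066 m

γ = 0.789 × 9.81 = 7.74009 kN/m³.
The plate makes 49.3° with the vertical, i.e. θ = 90° − 49.3° = 40.7° to the horizontal. Measuring y along the incline from the free-surface line, vertical depth h = y·sinθ with sinθ = 0.652098.
The centroid lies 1.3/2 = 0.65 m below the top edge, so y_c = 7.1 + 0.65 = 7.75 m and h_c = 7.75 × 0.652098 = 5.05376 m.
A = 1.7 × 1.3 = 2.21 m².
Resultant F = γ·h_c·A = 7.74009 × 5.05376 × 2.21 = 86.4476 kN.
I_c = b·h³/12 = 1.7 × 1.3³/12 = 0.311242 m⁴.
Centre of pressure: y_p = y_c + I_c/(y_c·A) = 7.75 + 0.311242/(7.75 × 2.21) = 7.75 + 0.0181721 = 7.76817 m along the plane.
Vertically, h_p = y_p·sinθ = 7.76817 × 0.652098 = 5.06561 m.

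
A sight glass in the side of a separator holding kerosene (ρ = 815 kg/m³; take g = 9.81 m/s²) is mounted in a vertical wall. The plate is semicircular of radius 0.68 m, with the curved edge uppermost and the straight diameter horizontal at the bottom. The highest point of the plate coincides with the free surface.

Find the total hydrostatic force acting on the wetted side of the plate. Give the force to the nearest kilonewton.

γ = ρg = 815 × 9.81 / 1000 = 7.99515 kN/m³.
The centroid lies 4r/(3π) = 0.288601 m above the diameter, so r − 4r/(3π) = 0.68 − 0.288601 = 0.391399 m below the topmost point, so the centroid depth is h_c = 0.391399 m.
A = πr²/2 = π × 0.68²/2 = 0.726336 m².
Resultant F = γ·h_c·A = 7.99515 × 0.391399 × 0.726336 = 2.27292 kN.

F ≈ 2 kN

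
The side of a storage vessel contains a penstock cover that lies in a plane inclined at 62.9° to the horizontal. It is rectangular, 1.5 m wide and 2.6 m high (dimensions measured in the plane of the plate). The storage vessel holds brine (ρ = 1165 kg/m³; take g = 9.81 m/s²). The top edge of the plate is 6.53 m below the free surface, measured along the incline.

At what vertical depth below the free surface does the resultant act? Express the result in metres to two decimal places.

γ = ρg = 1165 × 9.81 / 1000 = 11.42865 kN/m³.
Let θ = 62.9° be the plate's angle to the horizontal; measure y along the incline from where the plane meets the free surface. Vertical depth h = y·sinθ with sinθ = 0.890213.
The centroid lies 2.6/2 = 1.3 m below the top edge, so y_c = 6.53 + 1.3 = 7.83 m and h_c = 7.83 × 0.890213 = 6.97037 m.
A = 1.5 × 2.6 = 3.9 m².
Resultant F = γ·h_c·A = 11.42865 × 6.97037 × 3.9 = 310.681 kN.
I_c = b·h³/12 = 1.5 × 2.6³/12 = 2.197 m⁴.
Centre of pressure: y_p = y_c + I_c/(y_c·A) = 7.83 + 2.197/(7.83 × 3.9) = 7.83 + 0.0719455 = 7.90195 m along the plane.
Vertically, h_p = y_p·sinθ = 7.90195 × 0.890213 = 7.03442 m.

h_p = 7.03 m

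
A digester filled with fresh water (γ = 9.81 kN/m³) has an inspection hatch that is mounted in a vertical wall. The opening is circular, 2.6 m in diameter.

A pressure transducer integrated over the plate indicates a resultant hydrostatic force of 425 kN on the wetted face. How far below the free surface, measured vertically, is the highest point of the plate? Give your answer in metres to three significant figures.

d_top ≈ 6.86 m

γ = 9.81 kN/m³.
A = π(1.3)² = 5.30929 m².
From F = γ·h_c·A, the centroid depth is h_c = 425/(9.81 × 5.30929) = 8.15987 m.
The centroid is at the centre, 1.3 m below the top of the plate, so the highest point sits at h_top = 8.15987 − 1.3 = 6.85987 m below the surface.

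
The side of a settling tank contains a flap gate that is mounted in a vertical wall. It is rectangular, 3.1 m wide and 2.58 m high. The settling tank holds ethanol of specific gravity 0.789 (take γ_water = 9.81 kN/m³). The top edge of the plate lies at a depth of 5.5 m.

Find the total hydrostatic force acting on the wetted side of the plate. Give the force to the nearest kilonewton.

γ = 0.789 × 9.81 = 7.74009 kN/m³.
The centroid lies 2.58/2 = 1.29 m below the top edge, so the centroid depth is h_c = 5.5 + 1.29 = 6.79 m.
A = 3.1 × 2.58 = 7.998 m².
Resultant F = γ·h_c·A = 7.74009 × 6.79 × 7.998 = 420.337 kN.

F ≈ 420 kN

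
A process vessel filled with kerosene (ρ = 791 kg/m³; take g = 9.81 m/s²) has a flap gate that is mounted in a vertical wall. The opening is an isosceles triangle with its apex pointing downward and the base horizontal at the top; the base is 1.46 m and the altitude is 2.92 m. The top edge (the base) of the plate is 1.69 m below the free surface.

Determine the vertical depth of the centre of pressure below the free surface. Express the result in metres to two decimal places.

γ = ρg = 791 × 9.81 / 1000 = 7.75971 kN/m³.
With the apex down, the centroid sits h/3 = 2.92/3 = 0.973333 m below the base (the top edge), so the centroid depth is h_c = 1.69 + 0.973333 = 2.66333 m.
A = ½ × 1.46 × 2.92 = 2.1316 m².
Resultant F = γ·h_c·A = 7.75971 × 2.66333 × 2.1316 = 44.0531 kN.
I_c = b·h³/36 = 1.46 × 2.92³/36 = 1.00972 m⁴.
Centre of pressure: y_p = y_c + I_c/(y_c·A) = 2.66333 + 1.00972/(2.66333 × 2.1316) = 2.66333 + 0.177857 = 2.84119 m along the plane.

h_p = 2.84 m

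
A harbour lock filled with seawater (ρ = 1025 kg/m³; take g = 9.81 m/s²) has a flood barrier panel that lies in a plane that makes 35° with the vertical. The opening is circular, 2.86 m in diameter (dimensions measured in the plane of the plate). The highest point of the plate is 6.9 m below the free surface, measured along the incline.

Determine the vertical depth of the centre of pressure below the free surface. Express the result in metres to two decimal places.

h_p = 6.87 m

γ = ρg = 1025 × 9.81 / 1000 = 10.05525 kN/m³.
The plate makes 35° with the vertical, i.e. θ = 90° − 35° = 55° to the horizontal. Measuring y along the incline from the free-surface line, vertical depth h = y·sinθ with sinθ = 0.819152.
The centroid is at the centre, 1.43 m below the top of the plate, so y_c = 6.9 + 1.43 = 8.33 m and h_c = 8.33 × 0.819152 = 6.82354 m.
A = π(1.43)² = 6.42424 m².
Resultant F = γ·h_c·A = 10.05525 × 6.82354 × 6.42424 = 440.783 kN.
I_c = πr⁴/4 = π × 1.43⁴/4 = 3.28423 m⁴.
Centre of pressure: y_p = y_c + I_c/(y_c·A) = 8.33 + 3.28423/(8.33 × 6.42424) = 8.33 + 0.0613715 = 8.39137 m along the plane.
Vertically, h_p = y_p·sinθ = 8.39137 × 0.819152 = 6.87381 m.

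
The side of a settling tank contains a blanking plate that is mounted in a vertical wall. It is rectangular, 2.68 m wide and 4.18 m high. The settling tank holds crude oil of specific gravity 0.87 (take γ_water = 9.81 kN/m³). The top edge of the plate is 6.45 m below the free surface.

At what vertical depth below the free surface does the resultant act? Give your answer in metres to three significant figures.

γ = 0.87 × 9.81 = 8.5347 kN/m³.
The centroid lies 4.18/2 = 2.09 m below the top edge, so the centroid depth is h_c = 6.45 + 2.09 = 8.54 m.
A = 2.68 × 4.18 = 11.2024 m².
Resultant F = γ·h_c·A = 8.5347 × 8.54 × 11.2024 = 816.502 kN.
I_c = b·h³/12 = 2.68 × 4.18³/12 = 16.3111 m⁴.
Centre of pressure: y_p = y_c + I_c/(y_c·A) = 8.54 + 16.3111/(8.54 × 11.2024) = 8.54 + 0.170496 = 8.7105 m along the plane.

h_p = 8.71 m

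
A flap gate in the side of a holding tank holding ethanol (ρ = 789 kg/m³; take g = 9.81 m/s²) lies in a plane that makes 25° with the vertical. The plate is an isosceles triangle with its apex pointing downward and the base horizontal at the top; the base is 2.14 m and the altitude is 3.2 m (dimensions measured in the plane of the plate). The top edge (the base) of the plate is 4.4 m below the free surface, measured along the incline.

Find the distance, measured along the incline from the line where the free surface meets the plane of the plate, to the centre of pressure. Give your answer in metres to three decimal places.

y_p = 5.571 m

γ = ρg = 789 × 9.81 / 1000 = 7.74009 kN/m³.
The plate makes 25° with the vertical, i.e. θ = 90° − 25° = 65° to the horizontal. Measuring y along the incline from the free-surface line, vertical depth h = y·sinθ with sinθ = 0.906308.
With the apex down, the centroid sits h/3 = 3.2/3 = 1.06667 m below the base (the top edge), so y_c = 4.4 + 1.06667 = 5.46667 m and h_c = 5.46667 × 0.906308 = 4.95449 m.
A = ½ × 2.14 × 3.2 = 3.424 m².
Resultant F = γ·h_c·A = 7.74009 × 4.95449 × 3.424 = 131.304 kN.
I_c = b·h³/36 = 2.14 × 3.2³/36 = 1.94788 m⁴.
Centre of pressure: y_p = y_c + I_c/(y_c·A) = 5.46667 + 1.94788/(5.46667 × 3.424) = 5.46667 + 0.104065 = 5.57073 m along the plane.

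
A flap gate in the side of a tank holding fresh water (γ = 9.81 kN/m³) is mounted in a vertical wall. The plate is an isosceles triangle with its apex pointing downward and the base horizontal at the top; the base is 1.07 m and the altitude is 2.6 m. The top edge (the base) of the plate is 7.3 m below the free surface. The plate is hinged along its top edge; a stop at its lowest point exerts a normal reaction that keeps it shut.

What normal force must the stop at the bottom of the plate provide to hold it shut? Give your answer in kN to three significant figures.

P ≈ 39.1 kN

γ = 9.81 kN/m³.
With the apex down, the centroid sits h/3 = 2.6/3 = 0.866667 m below the base (the top edge), so the centroid depth is h_c = 7.3 + 0.866667 = 8.16667 m.
A = ½ × 1.07 × 2.6 = 1.391 m².
Resultant F = γ·h_c·A = 9.81 × 8.16667 × 1.391 = 111.44 kN.
I_c = b·h³/36 = 1.07 × 2.6³/36 = 0.522398 m⁴.
Centre of pressure: y_p = y_c + I_c/(y_c·A) = 8.16667 + 0.522398/(8.16667 × 1.391) = 8.16667 + 0.0459864 = 8.21266 m along the plane.
The resultant acts 0.866667 + 0.0459864 = 0.912653 m (along the plate) below the hinge at the top edge, so the moment about the hinge is M = F × 0.912653 = 111.44 × 0.912653 = 101.706 kN·m.
A normal force at the bottom, 2.6 m from the hinge, must supply this moment: P = 101.706/2.6 = 39.1177 kN.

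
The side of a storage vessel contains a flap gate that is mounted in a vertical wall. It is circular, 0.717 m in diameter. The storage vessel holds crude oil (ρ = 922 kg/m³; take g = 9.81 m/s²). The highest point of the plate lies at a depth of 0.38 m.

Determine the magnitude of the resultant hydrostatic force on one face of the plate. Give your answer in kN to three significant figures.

γ = ρg = 922 × 9.81 / 1000 = 9.04482 kN/m³.
The centroid is at the centre, 0.3585 m below the top of the plate, so the centroid depth is h_c = 0.38 + 0.3585 = 0.7385 m.
A = π(0.3585)² = 0.403765 m².
Resultant F = γ·h_c·A = 9.04482 × 0.7385 × 0.403765 = 2.69699 kN.

F ≈ 2.70 kN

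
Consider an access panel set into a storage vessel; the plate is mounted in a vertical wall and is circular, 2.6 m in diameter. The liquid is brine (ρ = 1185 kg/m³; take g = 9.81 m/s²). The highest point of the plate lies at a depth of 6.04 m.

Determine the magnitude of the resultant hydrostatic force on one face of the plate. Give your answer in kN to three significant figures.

γ = ρg = 1185 × 9.81 / 1000 = 11.62485 kN/m³.
The centroid is at the centre, 1.3 m below the top of the plate, so the centroid depth is h_c = 6.04 + 1.3 = 7.34 m.
A = π(1.3)² = 5.30929 m².
Resultant F = γ·h_c·A = 11.62485 × 7.34 × 5.30929 = 453.023 kN.

F ≈ 453 kN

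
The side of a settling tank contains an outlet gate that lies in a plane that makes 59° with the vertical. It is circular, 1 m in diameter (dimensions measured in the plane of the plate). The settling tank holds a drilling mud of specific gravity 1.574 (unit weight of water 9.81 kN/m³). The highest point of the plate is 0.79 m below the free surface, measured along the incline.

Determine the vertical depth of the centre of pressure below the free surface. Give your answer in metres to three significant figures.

γ = 1.574 × 9.81 = 15.44094 kN/m³.
The plate makes 59° with the vertical, i.e. θ = 90° − 59° = 31° to the horizontal. Measuring y along the incline from the free-surface line, vertical depth h = y·sinθ with sinθ = 0.515038.
The centroid is at the centre, 0.5 m below the top of the plate, so y_c = 0.79 + 0.5 = 1.29 m and h_c = 1.29 × 0.515038 = 0.664399 m.
A = π(0.5)² = 0.785398 m².
Resultant F = γ·h_c·A = 15.44094 × 0.664399 × 0.785398 = 8.05735 kN.
I_c = πr⁴/4 = π × 0.5⁴/4 = 0.0490874 m⁴.
Centre of pressure: y_p = y_c + I_c/(y_c·A) = 1.29 + 0.0490874/(1.29 × 0.785398) = 1.29 + 0.0484496 = 1.33845 m along the plane.
Vertically, h_p = y_p·sinθ = 1.33845 × 0.515038 = 0.689353 m.

h_p = 0.689 m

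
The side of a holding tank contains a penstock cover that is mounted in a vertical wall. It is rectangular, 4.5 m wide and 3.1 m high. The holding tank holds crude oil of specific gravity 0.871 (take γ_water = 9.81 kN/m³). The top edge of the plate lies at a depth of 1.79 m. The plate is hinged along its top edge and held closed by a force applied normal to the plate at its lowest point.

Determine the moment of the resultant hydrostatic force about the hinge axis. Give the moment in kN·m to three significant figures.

M ≈ 713 kN·m

γ = 0.871 × 9.81 = 8.54451 kN/m³.
The centroid lies 3.1/2 = 1.55 m below the top edge, so the centroid depth is h_c = 1.79 + 1.55 = 3.34 m.
A = 4.5 × 3.1 = 13.95 m².
Resultant F = γ·h_c·A = 8.54451 × 3.34 × 13.95 = 398.114 kN.
I_c = b·h³/12 = 4.5 × 3.1³/12 = 11.1716 m⁴.
Centre of pressure: y_p = y_c + I_c/(y_c·A) = 3.34 + 11.1716/(3.34 × 13.95) = 3.34 + 0.23977 = 3.57977 m along the plane.
The resultant acts 1.55 + 0.23977 = 1.78977 m (along the plate) below the hinge at the top edge, so the moment about the hinge is M = F × 1.78977 = 398.114 × 1.78977 = 712.532 kN·m.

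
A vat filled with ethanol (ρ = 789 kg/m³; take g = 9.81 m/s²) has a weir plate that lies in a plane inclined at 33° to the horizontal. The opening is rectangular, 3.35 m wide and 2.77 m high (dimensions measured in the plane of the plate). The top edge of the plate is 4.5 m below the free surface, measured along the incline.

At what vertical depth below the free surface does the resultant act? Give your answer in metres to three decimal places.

γ = ρg = 789 × 9.81 / 1000 = 7.74009 kN/m³.
Let θ = 33° be the plate's angle to the horizontal; measure y along the incline from where the plane meets the free surface. Vertical depth h = y·sinθ with sinθ = 0.544639.
The centroid lies 2.77/2 = 1.385 m below the top edge, so y_c = 4.5 + 1.385 = 5.885 m and h_c = 5.885 × 0.544639 = 3.2052 m.
A = 3.35 × 2.77 = 9.2795 m².
Resultant F = γ·h_c·A = 7.74009 × 3.2052 × 9.2795 = 230.211 kN.
I_c = b·h³/12 = 3.35 × 2.77³/12 = 5.93339 m⁴.
Centre of pressure: y_p = y_c + I_c/(y_c·A) = 5.885 + 5.93339/(5.885 × 9.2795) = 5.885 + 0.108651 = 5.99365 m along the plane.
Vertically, h_p = y_p·sinθ = 5.99365 × 0.544639 = 3.26438 m.

h_p = 3.264 m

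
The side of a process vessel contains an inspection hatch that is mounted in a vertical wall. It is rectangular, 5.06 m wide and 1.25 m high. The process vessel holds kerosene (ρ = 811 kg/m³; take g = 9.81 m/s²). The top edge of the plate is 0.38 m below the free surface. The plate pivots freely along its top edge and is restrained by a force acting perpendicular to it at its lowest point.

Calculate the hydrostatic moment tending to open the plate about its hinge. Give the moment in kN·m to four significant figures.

γ = ρg = 811 × 9.81 / 1000 = 7.95591 kN/m³.
The centroid lies 1.25/2 = 0.625 m below the top edge, so the centroid depth is h_c = 0.38 + 0.625 = 1.005 m.
A = 5.06 × 1.25 = 6.325 m².
Resultant F = γ·h_c·A = 7.95591 × 1.005 × 6.325 = 50.5727 kN.
I_c = b·h³/12 = 5.06 × 1.25³/12 = 0.823568 m⁴.
Centre of pressure: y_p = y_c + I_c/(y_c·A) = 1.005 + 0.823568/(1.005 × 6.325) = 1.005 + 0.129561 = 1.13456 m along the plane.
The resultant acts 0.625 + 0.129561 = 0.754561 m (along the plate) below the hinge at the top edge, so the moment about the hinge is M = F × 0.754561 = 50.5727 × 0.754561 = 38.1602 kN·m.

M ≈ 38.16 kN·m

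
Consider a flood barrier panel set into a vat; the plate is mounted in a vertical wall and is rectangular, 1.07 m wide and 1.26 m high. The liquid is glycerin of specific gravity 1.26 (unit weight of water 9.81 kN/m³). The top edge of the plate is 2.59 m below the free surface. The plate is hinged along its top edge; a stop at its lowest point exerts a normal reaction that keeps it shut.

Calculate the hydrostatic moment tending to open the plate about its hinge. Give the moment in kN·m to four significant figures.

γ = 1.26 × 9.81 = 12.3606 kN/m³.
The centroid lies 1.26/2 = 0.63 m below the top edge, so the centroid depth is h_c = 2.59 + 0.63 = 3.22 m.
A = 1.07 × 1.26 = 1.3482 m².
Resultant F = γ·h_c·A = 12.3606 × 3.22 × 1.3482 = 53.6599 kN.
I_c = b·h³/12 = 1.07 × 1.26³/12 = 0.178367 m⁴.
Centre of pressure: y_p = y_c + I_c/(y_c·A) = 3.22 + 0.178367/(3.22 × 1.3482) = 3.22 + 0.041087 = 3.26109 m along the plane.
The resultant acts 0.63 + 0.041087 = 0.671087 m (along the plate) below the hinge at the top edge, so the moment about the hinge is M = F × 0.671087 = 53.6599 × 0.671087 = 36.0105 kN·m.

M ≈ 36.01 kN·m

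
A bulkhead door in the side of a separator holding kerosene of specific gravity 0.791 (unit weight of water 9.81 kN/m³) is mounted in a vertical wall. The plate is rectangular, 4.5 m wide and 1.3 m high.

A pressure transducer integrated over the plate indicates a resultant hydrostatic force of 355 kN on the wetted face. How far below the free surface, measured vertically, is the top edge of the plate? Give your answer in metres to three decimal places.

γ = 0.791 × 9.81 = 7.75971 kN/m³.
A = 4.5 × 1.3 = 5.85 m².
From F = γ·h_c·A, the centroid depth is h_c = 355/(7.75971 × 5.85) = 7.82036 m.
The centroid lies 1.3/2 = 0.65 m below the top edge, so the top edge sits at h_top = 7.82036 − 0.65 = 7.17036 m below the surface.

d_top ≈ 7.170 m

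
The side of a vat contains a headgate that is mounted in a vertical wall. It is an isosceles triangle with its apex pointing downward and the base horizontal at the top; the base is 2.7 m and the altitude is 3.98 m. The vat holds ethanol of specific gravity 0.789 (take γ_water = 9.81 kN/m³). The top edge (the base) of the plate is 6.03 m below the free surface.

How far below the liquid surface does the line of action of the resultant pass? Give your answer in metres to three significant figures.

γ = 0.789 × 9.81 = 7.74009 kN/m³.
With the apex down, the centroid sits h/3 = 3.98/3 = 1.32667 m below the base (the top edge), so the centroid depth is h_c = 6.03 + 1.32667 = 7.35667 m.
A = ½ × 2.7 × 3.98 = 5.373 m².
Resultant F = γ·h_c·A = 7.74009 × 7.35667 × 5.373 = 305.946 kN.
I_c = b·h³/36 = 2.7 × 3.98³/36 = 4.72836 m⁴.
Centre of pressure: y_p = y_c + I_c/(y_c·A) = 7.35667 + 4.72836/(7.35667 × 5.373) = 7.35667 + 0.119622 = 7.47629 m along the plane.

h_p = 7.48 m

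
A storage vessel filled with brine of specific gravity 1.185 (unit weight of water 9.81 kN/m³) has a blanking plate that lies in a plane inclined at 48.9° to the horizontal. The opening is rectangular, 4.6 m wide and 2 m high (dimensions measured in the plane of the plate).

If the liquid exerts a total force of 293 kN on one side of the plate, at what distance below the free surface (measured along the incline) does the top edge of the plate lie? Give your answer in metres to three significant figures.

y_top ≈ 2.64 m

γ = 1.185 × 9.81 = 11.62485 kN/m³.
A = 4.6 × 2 = 9.2 m².
From F = γ·h_c·A, the centroid depth is h_c = 293/(11.62485 × 9.2) = 2.73963 m.
Let θ = 48.9° be the plate's angle to the horizontal; measure y along the incline from where the plane meets the free surface. Vertical depth h = y·sinθ with sinθ = 0.753563.
Along the incline, y_c = h_c/sinθ = 2.73963/0.753563 = 3.63557 m.
The centroid lies 2/2 = 1 m below the top edge, so the top edge sits at y_top = 3.63557 − 1 = 2.63557 m along the incline.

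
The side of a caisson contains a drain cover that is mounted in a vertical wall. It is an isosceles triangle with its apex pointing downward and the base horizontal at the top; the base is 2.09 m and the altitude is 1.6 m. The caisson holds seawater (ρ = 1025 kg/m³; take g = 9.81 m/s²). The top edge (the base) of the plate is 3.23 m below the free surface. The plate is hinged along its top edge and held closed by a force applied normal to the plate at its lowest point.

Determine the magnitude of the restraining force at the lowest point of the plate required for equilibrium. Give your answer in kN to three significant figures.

γ = ρg = 1025 × 9.81 / 1000 = 10.05525 kN/m³.
With the apex down, the centroid sits h/3 = 1.6/3 = 0.533333 m below the base (the top edge), so the centroid depth is h_c = 3.23 + 0.533333 = 3.76333 m.
A = ½ × 2.09 × 1.6 = 1.672 m².
Resultant F = γ·h_c·A = 10.05525 × 3.76333 × 1.672 = 63.2705 kN.
I_c = b·h³/36 = 2.09 × 1.6³/36 = 0.237796 m⁴.
Centre of pressure: y_p = y_c + I_c/(y_c·A) = 3.76333 + 0.237796/(3.76333 × 1.672) = 3.76333 + 0.0377917 = 3.80112 m along the plane.
The resultant acts 0.533333 + 0.0377917 = 0.571125 m (along the plate) below the hinge at the top edge, so the moment about the hinge is M = F × 0.571125 = 63.2705 × 0.571125 = 36.1354 kN·m.
A normal force at the bottom, 1.6 m from the hinge, must supply this moment: P = 36.1354/1.6 = 22.5846 kN.

P ≈ 22.6 kN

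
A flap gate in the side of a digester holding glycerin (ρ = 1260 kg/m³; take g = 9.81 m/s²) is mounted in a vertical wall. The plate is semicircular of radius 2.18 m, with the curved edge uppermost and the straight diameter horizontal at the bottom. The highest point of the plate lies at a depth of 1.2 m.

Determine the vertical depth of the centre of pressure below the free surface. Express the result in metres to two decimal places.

γ = ρg = 1260 × 9.81 / 1000 = 12.3606 kN/m³.
The centroid lies 4r/(3π) = 0.925221 m above the diameter, so r − 4r/(3π) = 2.18 − 0.925221 = 1.25478 m below the topmost point, so the centroid depth is h_c = 1.2 + 1.25478 = 2.45478 m.
A = πr²/2 = π × 2.18²/2 = 7.46505 m².
Resultant F = γ·h_c·A = 12.3606 × 2.45478 × 7.46505 = 226.509 kN.
I_c = (π/8 − 8/(9π))·r⁴ = 0.109757 × 2.18⁴ = 2.4789 m⁴.
Centre of pressure: y_p = y_c + I_c/(y_c·A) = 2.45478 + 2.4789/(2.45478 × 7.46505) = 2.45478 + 0.135274 = 2.59005 m along the plane.

h_p = 2.59 m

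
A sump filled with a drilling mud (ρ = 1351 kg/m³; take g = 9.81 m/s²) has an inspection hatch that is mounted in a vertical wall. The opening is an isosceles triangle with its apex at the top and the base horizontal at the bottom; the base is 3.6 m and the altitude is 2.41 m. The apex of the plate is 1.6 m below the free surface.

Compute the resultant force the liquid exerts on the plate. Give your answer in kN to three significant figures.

F ≈ 184 kN

γ = ρg = 1351 × 9.81 / 1000 = 13.25331 kN/m³.
With the apex up, the centroid sits 2h/3 = 2 × 2.41/3 = 1.60667 m below the apex, so the centroid depth is h_c = 1.6 + 1.60667 = 3.20667 m.
A = ½ × 3.6 × 2.41 = 4.338 m².
Resultant F = γ·h_c·A = 13.25331 × 3.20667 × 4.338 = 184.361 kN.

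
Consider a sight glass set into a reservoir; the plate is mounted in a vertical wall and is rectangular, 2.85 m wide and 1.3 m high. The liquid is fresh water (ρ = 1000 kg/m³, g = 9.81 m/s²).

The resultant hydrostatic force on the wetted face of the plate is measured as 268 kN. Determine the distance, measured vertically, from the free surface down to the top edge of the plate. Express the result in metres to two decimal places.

γ = ρg = 1000 × 9.81 = 9810 N/m³ = 9.81 kN/m³.
A = 2.85 × 1.3 = 3.705 m².
From F = γ·h_c·A, the centroid depth is h_c = 268/(9.81 × 3.705) = 7.37357 m.
The centroid lies 1.3/2 = 0.65 m below the top edge, so the top edge sits at h_top = 7.37357 − 0.65 = 6.72357 m below the surface.

d_top ≈ 6.72 m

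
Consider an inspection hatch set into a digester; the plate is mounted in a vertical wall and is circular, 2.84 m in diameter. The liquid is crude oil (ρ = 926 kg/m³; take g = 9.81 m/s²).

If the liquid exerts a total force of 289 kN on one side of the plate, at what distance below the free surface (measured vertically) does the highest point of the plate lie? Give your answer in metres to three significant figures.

d_top ≈ 3.60 m

γ = ρg = 926 × 9.81 / 1000 = 9.08406 kN/m³.
A = π(1.42)² = 6.33471 m².
From F = γ·h_c·A, the centroid depth is h_c = 289/(9.08406 × 6.33471) = 5.02217 m.
The centroid is at the centre, 1.42 m below the top of the plate, so the highest point sits at h_top = 5.02217 − 1.42 = 3.60217 m below the surface.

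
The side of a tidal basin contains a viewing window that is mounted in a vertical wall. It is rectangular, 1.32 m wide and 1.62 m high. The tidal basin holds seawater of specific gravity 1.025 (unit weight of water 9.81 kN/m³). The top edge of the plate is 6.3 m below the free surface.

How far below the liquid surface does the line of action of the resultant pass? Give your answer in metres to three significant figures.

h_p = 7.14 m

γ = 1.025 × 9.81 = 10.05525 kN/m³.
The centroid lies 1.62/2 = 0.81 m below the top edge, so the centroid depth is h_c = 6.3 + 0.81 = 7.11 m.
A = 1.32 × 1.62 = 2.1384 m².
Resultant F = γ·h_c·A = 10.05525 × 7.11 × 2.1384 = 152.88 kN.
I_c = b·h³/12 = 1.32 × 1.62³/12 = 0.467668 m⁴.
Centre of pressure: y_p = y_c + I_c/(y_c·A) = 7.11 + 0.467668/(7.11 × 2.1384) = 7.11 + 0.0307595 = 7.14076 m along the plane.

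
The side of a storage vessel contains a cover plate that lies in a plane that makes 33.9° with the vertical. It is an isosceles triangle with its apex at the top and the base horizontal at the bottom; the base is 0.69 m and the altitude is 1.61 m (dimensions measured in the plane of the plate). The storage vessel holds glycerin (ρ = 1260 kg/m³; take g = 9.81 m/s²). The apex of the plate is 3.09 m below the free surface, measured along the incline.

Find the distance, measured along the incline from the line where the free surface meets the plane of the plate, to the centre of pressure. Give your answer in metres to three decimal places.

γ = ρg = 1260 × 9.81 / 1000 = 12.3606 kN/m³.
The plate makes 33.9° with the vertical, i.e. θ = 90° − 33.9° = 56.1° to the horizontal. Measuring y along the incline from the free-surface line, vertical depth h = y·sinθ with sinθ = 0.830012.
With the apex up, the centroid sits 2h/3 = 2 × 1.61/3 = 1.07333 m below the apex, so y_c = 3.09 + 1.07333 = 4.16333 m and h_c = 4.16333 × 0.830012 = 3.45561 m.
A = ½ × 0.69 × 1.61 = 0.55545 m².
Resultant F = γ·h_c·A = 12.3606 × 3.45561 × 0.55545 = 23.7252 kN.
I_c = b·h³/36 = 0.69 × 1.61³/36 = 0.0799879 m⁴.
Centre of pressure: y_p = y_c + I_c/(y_c·A) = 4.16333 + 0.0799879/(4.16333 × 0.55545) = 4.16333 + 0.034589 = 4.19792 m along the plane.

y_p = 4.198 m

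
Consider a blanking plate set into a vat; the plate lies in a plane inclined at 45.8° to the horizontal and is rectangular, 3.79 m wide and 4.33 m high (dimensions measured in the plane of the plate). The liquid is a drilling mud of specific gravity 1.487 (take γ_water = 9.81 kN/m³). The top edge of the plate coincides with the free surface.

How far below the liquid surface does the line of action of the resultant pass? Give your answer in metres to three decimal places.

h_p = 2.069 m

γ = 1.487 × 9.81 = 14.58747 kN/m³.
Let θ = 45.8° be the plate's angle to the horizontal; measure y along the incline from where the plane meets the free surface. Vertical depth h = y·sinθ with sinθ = 0.716911.
The centroid lies 4.33/2 = 2.165 m below the top edge, so y_c = 2.165 m and h_c = 2.165 × 0.716911 = 1.55211 m.
A = 3.79 × 4.33 = 16.4107 m².
Resultant F = γ·h_c·A = 14.58747 × 1.55211 × 16.4107 = 371.561 kN.
I_c = b·h³/12 = 3.79 × 4.33³/12 = 25.6402 m⁴.
Centre of pressure: y_p = y_c + I_c/(y_c·A) = 2.165 + 25.6402/(2.165 × 16.4107) = 2.165 + 0.721666 = 2.88667 m along the plane.
Vertically, h_p = y_p·sinθ = 2.88667 × 0.716911 = 2.06949 m.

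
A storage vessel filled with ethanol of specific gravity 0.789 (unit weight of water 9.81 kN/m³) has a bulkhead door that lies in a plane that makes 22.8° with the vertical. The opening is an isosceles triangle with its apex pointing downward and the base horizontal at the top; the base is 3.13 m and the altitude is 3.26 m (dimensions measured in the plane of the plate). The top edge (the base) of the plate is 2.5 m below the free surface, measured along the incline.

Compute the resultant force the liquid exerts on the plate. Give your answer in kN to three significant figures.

F ≈ 131 kN

γ = 0.789 × 9.81 = 7.74009 kN/m³.
The plate makes 22.8° with the vertical, i.e. θ = 90° − 22.8° = 67.2° to the horizontal. Measuring y along the incline from the free-surface line, vertical depth h = y·sinθ with sinθ = 0.921863.
With the apex down, the centroid sits h/3 = 3.26/3 = 1.08667 m below the base (the top edge), so y_c = 2.5 + 1.08667 = 3.58667 m and h_c = 3.58667 × 0.921863 = 3.30642 m.
A = ½ × 3.13 × 3.26 = 5.1019 m².
Resultant F = γ·h_c·A = 7.74009 × 3.30642 × 5.1019 = 130.568 kN.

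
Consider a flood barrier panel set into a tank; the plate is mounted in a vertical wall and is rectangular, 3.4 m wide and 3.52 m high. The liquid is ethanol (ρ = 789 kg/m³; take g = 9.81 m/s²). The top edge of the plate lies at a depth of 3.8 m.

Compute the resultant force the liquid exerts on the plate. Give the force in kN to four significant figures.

γ = ρg = 789 × 9.81 / 1000 = 7.74009 kN/m³.
The centroid lies 3.52/2 = 1.76 m below the top edge, so the centroid depth is h_c = 3.8 + 1.76 = 5.56 m.
A = 3.4 × 3.52 = 11.968 m².
Resultant F = γ·h_c·A = 7.74009 × 5.56 × 11.968 = 515.042 kN.

F ≈ 515.0 kN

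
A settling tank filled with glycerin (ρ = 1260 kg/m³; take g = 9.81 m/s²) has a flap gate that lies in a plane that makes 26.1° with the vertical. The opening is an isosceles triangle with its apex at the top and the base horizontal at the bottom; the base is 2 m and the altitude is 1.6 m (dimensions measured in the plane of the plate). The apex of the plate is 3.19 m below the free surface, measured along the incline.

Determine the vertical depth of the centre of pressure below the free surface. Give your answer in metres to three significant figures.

γ = ρg = 1260 × 9.81 / 1000 = 12.3606 kN/m³.
The plate makes 26.1° with the vertical, i.e. θ = 90° − 26.1° = 63.9° to the horizontal. Measuring y along the incline from the free-surface line, vertical depth h = y·sinθ with sinθ = 0.898028.
With the apex up, the centroid sits 2h/3 = 2 × 1.6/3 = 1.06667 m below the apex, so y_c = 3.19 + 1.06667 = 4.25667 m and h_c = 4.25667 × 0.898028 = 3.82261 m.
A = ½ × 2 × 1.6 = 1.6 m².
Resultant F = γ·h_c·A = 12.3606 × 3.82261 × 1.6 = 75.5996 kN.
I_c = b·h³/36 = 2 × 1.6³/36 = 0.227556 m⁴.
Centre of pressure: y_p = y_c + I_c/(y_c·A) = 4.25667 + 0.227556/(4.25667 × 1.6) = 4.25667 + 0.0334117 = 4.29008 m along the plane.
Vertically, h_p = y_p·sinθ = 4.29008 × 0.898028 = 3.85261 m.

h_p = 3.85 m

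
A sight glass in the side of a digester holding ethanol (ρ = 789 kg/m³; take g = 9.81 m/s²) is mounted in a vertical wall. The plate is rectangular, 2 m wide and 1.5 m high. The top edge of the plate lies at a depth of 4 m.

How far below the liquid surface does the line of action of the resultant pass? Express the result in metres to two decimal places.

γ = ρg = 789 × 9.81 / 1000 = 7.74009 kN/m³.
The centroid lies 1.5/2 = 0.75 m below the top edge, so the centroid depth is h_c = 4 + 0.75 = 4.75 m.
A = 2 × 1.5 = 3 m².
Resultant F = γ·h_c·A = 7.74009 × 4.75 × 3 = 110.296 kN.
I_c = b·h³/12 = 2 × 1.5³/12 = 0.5625 m⁴.
Centre of pressure: y_p = y_c + I_c/(y_c·A) = 4.75 + 0.5625/(4.75 × 3) = 4.75 + 0.0394737 = 4.78947 m along the plane.

h_p = 4.79 m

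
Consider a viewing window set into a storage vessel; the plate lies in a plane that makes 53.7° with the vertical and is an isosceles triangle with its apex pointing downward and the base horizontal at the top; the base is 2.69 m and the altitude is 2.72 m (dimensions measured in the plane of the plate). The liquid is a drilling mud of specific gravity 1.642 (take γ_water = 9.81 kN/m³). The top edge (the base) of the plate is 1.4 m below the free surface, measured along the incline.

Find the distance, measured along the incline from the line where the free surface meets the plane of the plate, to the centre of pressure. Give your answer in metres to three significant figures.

y_p = 2.48 m

γ = 1.642 × 9.81 = 16.10802 kN/m³.
The plate makes 53.7° with the vertical, i.e. θ = 90° − 53.7° = 36.3° to the horizontal. Measuring y along the incline from the free-surface line, vertical depth h = y·sinθ with sinθ = 0.592013.
With the apex down, the centroid sits h/3 = 2.72/3 = 0.906667 m below the base (the top edge), so y_c = 1.4 + 0.906667 = 2.30667 m and h_c = 2.30667 × 0.592013 = 1.36558 m.
A = ½ × 2.69 × 2.72 = 3.6584 m².
Resultant F = γ·h_c·A = 16.10802 × 1.36558 × 3.6584 = 80.4731 kN.
I_c = b·h³/36 = 2.69 × 2.72³/36 = 1.50368 m⁴.
Centre of pressure: y_p = y_c + I_c/(y_c·A) = 2.30667 + 1.50368/(2.30667 × 3.6584) = 2.30667 + 0.178188 = 2.48486 m along the plane.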